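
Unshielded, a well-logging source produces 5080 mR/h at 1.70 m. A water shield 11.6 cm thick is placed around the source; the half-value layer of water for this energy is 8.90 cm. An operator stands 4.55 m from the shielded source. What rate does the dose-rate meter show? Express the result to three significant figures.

Distance alone: 5080 × (1.70/4.55)² = 5080 × 0.1396 = 709.2 mR/h.
Shield: 11.6/8.90 = 1.303 half-value layers → attenuation 2^(−1.303) = 0.4053.
Combined: 709.2 × 0.4053 = 287.4 mR/h.

287 mR/h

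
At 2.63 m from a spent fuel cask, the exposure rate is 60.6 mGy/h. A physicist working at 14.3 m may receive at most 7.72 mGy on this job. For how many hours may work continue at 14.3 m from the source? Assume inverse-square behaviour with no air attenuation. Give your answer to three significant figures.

3.77 h

Using I₁d₁² = I₂d₂², rate at 14.3 m:
60.6 × (2.63/14.3)² = 60.6 × 0.03383 = 2.050 mGy/h.
Stay time = 7.72 mGy ÷ 2.050 mGy/h = 3.766 h.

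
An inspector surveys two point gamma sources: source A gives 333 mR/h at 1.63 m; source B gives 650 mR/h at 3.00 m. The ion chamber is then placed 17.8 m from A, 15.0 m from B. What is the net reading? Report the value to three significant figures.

Each source contributes Iᵢ·(dᵢ/rᵢ)²; contributions add.
A: 333 × (1.63/17.8)² = 2.792 mR/h
B: 650 × (3.00/15.0)² = 26.00 mR/h
Total = 2.792 + 26.00 = 28.79 mR/h.

28.8 mR/h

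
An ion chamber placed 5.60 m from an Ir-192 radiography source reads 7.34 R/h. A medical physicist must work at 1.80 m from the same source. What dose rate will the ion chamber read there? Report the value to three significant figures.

71.0 R/h

Intensity scales as (d₁/d₂)², so scaling from 5.60 m to 1.80 m:
(5.60/1.80)² = 9.679, so 7.34 × 9.679 = 71.04 R/h.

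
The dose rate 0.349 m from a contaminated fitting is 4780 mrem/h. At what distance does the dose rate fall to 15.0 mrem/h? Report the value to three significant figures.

6.23 m

By the inverse-square law, d₂ = d₁·√(I₁/I₂).
I₁/I₂ = 4780/15.0 = 318.7, so d₂ = 0.349 × √318.7 = 6.230 m.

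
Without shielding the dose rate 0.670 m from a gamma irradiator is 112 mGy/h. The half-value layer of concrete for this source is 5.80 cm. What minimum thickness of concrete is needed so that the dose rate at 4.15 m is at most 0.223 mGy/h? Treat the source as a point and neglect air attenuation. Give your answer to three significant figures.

At 4.15 m, distance alone gives 112 × (0.670/4.15)² = 112 × 0.02606 = 2.919 mGy/h.
Further attenuation needed: 2.919/0.223 = 13.09.
n = log₂(13.09) = 3.710 half-value layers.
Thickness = 3.710 × 5.80 cm = 21.52 cm.

21.5 cm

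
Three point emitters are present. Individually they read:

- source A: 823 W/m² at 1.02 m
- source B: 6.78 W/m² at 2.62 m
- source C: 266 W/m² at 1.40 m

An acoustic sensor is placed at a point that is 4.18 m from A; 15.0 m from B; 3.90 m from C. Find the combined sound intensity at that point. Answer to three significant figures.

83.5 W/m²

Each source contributes Iᵢ·(dᵢ/rᵢ)²; contributions add.
A: 823 × (1.02/4.18)² = 49.01 W/m²
B: 6.78 × (2.62/15.0)² = 0.2068 W/m²
C: 266 × (1.40/3.90)² = 34.28 W/m²
Total = 49.01 + 0.2068 + 34.28 = 83.50 W/m².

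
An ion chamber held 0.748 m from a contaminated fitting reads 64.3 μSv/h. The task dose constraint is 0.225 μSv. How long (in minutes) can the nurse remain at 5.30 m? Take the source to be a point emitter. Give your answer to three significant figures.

10.5 min

Since intensity falls as 1/r², rate at 5.30 m:
(0.748/5.30)² = 0.01992, so 64.3 × 0.01992 = 1.281 μSv/h.
Stay time = 0.225 μSv ÷ 1.281 μSv/h = 0.1756 h = 10.54 min.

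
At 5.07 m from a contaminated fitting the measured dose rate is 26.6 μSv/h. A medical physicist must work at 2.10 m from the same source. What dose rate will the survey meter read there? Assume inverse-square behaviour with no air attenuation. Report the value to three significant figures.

Intensity scales as (d₁/d₂)², so scaling from 5.07 m to 2.10 m:
(5.07/2.10)² = 5.829, so 26.6 × 5.829 = 155.1 μSv/h.

155 μSv/h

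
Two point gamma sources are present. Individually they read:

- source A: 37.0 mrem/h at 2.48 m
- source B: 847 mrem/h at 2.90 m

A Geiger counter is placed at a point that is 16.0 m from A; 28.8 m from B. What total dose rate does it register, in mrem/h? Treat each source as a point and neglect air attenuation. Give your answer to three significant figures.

Each source contributes Iᵢ·(dᵢ/rᵢ)²; contributions add.
A: 37.0 × (2.48/16.0)² = 0.8889 mrem/h
B: 847 × (2.90/28.8)² = 8.588 mrem/h
Total = 0.8889 + 8.588 = 9.477 mrem/h.

9.48 mrem/h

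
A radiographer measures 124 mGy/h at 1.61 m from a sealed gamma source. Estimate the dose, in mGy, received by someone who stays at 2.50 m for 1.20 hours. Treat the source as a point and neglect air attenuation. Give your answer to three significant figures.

61.7 mGy

By the inverse-square law, rate at 2.50 m:
124 × (1.61/2.50)² = 124 × 0.4147 = 51.42 mGy/h.
Dose = rate × time = 51.42 mGy/h × 1.200 h = 61.70 mGy.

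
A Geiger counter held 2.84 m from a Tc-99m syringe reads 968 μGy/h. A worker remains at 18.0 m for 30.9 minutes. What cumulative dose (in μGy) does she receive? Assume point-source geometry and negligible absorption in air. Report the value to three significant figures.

12.4 μGy

By the inverse-square law, rate at 18.0 m:
968 × (2.84/18.0)² = 968 × 0.02489 = 24.09 μGy/h.
Dose = rate × time = 24.09 μGy/h × 0.5150 h = 12.41 μGy.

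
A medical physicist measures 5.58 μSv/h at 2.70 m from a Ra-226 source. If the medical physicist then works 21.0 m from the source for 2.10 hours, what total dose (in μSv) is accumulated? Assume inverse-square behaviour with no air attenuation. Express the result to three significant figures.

0.194 μSv

Intensity scales as (d₁/d₂)², so rate at 21.0 m:
5.58 × (2.70/21.0)² = 5.58 × 0.01653 = 0.09224 μSv/h.
Dose = rate × time = 0.09224 μSv/h × 2.100 h = 0.1937 μSv.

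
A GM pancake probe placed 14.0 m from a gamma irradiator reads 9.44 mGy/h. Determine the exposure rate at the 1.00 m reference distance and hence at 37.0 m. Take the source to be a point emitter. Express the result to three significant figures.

Since intensity falls as 1/r²,
At 1.00 m: (14.0/1.00)² = 196.0, so 9.44 × 196.0 = 1850 mGy/h
At 37.0 m: (1.00/37.0)² = 0.0007305, so 1850 × 0.0007305 = 1.351 mGy/h.

1850 mGy/h; 1.35 mGy/h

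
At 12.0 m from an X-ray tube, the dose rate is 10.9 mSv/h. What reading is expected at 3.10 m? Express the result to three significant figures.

Since intensity falls as 1/r², the rate at 3.10 m is
10.9 × (12.0/3.10)² = 10.9 × 14.98 = 163.3 mSv/h.

163 mSv/h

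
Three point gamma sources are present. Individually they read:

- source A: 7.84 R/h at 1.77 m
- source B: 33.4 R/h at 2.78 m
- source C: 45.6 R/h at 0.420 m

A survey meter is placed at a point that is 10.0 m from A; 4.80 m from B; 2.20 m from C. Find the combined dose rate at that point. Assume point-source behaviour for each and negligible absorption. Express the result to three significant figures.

Each source contributes Iᵢ·(dᵢ/rᵢ)²; contributions add.
A: 7.84 × (1.77/10.0)² = 0.2456 R/h
B: 33.4 × (2.78/4.80)² = 11.20 R/h
C: 45.6 × (0.420/2.20)² = 1.662 R/h
Total = 0.2456 + 11.20 + 1.662 = 13.11 R/h.

13.1 R/h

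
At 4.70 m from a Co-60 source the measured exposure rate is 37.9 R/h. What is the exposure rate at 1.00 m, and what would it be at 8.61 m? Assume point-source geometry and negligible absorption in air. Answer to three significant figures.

Since intensity falls as 1/r²,
At 1.00 m: (4.70/1.00)² = 22.09, so 37.9 × 22.09 = 837.2 R/h
At 8.61 m: (1.00/8.61)² = 0.01349, so 837.2 × 0.01349 = 11.29 R/h.

837 R/h; 11.3 R/h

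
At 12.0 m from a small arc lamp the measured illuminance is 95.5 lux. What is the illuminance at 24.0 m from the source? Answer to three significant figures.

Using I₁d₁² = I₂d₂², scaling from 12.0 m to 24.0 m:
95.5 × (12.0/24.0)² = 95.5 × 0.2500 = 23.88 lux.

23.9 lux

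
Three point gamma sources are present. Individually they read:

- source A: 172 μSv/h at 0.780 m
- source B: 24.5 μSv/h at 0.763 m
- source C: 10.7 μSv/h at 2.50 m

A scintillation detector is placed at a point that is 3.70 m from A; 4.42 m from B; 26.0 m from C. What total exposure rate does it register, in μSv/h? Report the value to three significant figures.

By superposition, sum each source's inverse-square contribution:
A: 172 × (0.780/3.70)² = 7.644 μSv/h
B: 24.5 × (0.763/4.42)² = 0.7301 μSv/h
C: 10.7 × (2.50/26.0)² = 0.09893 μSv/h
Total = 7.644 + 0.7301 + 0.09893 = 8.473 μSv/h.

8.47 μSv/h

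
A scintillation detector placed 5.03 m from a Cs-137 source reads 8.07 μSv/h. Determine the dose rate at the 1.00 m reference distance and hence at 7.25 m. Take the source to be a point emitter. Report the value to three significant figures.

Applying the 1/r² law,
At 1.00 m: (5.03/1.00)² = 25.30, so 8.07 × 25.30 = 204.2 μSv/h
At 7.25 m: (1.00/7.25)² = 0.01902, so 204.2 × 0.01902 = 3.884 μSv/h.

204 μSv/h; 3.88 μSv/h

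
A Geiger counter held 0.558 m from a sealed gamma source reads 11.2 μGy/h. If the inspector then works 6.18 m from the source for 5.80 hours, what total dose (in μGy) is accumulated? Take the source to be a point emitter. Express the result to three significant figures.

Intensity scales as (d₁/d₂)², so rate at 6.18 m:
(0.558/6.18)² = 0.008153, so 11.2 × 0.008153 = 0.09131 μGy/h.
Dose = rate × time = 0.09131 μGy/h × 5.800 h = 0.5296 μGy.

0.530 μGy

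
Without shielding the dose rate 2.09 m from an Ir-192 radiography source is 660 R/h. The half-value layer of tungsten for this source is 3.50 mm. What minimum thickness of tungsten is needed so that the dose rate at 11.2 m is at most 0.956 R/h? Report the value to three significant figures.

At 11.2 m, distance alone gives 660 × (2.09/11.2)² = 660 × 0.03482 = 22.98 R/h.
Further attenuation needed: 22.98/0.956 = 24.04.
n = log₂(24.04) = 4.587 half-value layers.
Thickness = 4.587 × 3.50 mm = 16.05 mm.

16.1 mm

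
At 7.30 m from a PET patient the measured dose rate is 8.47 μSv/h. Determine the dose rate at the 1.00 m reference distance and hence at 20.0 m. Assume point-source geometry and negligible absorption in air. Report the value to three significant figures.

Applying the 1/r² law,
At 1.00 m: 8.47 × (7.30/1.00)² = 8.47 × 53.29 = 451.4 μSv/h
At 20.0 m: (1.00/20.0)² = 0.002500, so 451.4 × 0.002500 = 1.129 μSv/h.

451 μSv/h; 1.13 μSv/h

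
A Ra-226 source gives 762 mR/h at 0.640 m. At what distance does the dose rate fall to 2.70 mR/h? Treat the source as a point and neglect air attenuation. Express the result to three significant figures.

Applying the 1/r² law, d₂ = d₁·√(I₁/I₂).
I₁/I₂ = 762/2.70 = 282.2, so d₂ = 0.640 × √282.2 = 10.75 m.

10.8 m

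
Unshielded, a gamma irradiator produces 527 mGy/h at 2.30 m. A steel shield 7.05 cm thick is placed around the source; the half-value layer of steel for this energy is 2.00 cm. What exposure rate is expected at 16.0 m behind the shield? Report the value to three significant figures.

Distance alone: (2.30/16.0)² = 0.02066, so 527 × 0.02066 = 10.89 mGy/h.
Shield: 7.05/2.00 = 3.525 half-value layers → attenuation 2^(−3.525) = 0.08687.
Combined: 10.89 × 0.08687 = 0.9460 mGy/h.

0.946 mGy/h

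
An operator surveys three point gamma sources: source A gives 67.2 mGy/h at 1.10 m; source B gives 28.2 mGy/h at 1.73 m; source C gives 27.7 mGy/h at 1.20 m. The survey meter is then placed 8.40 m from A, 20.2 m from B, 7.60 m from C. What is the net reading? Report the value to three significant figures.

2.05 mGy/h

Each source contributes Iᵢ·(dᵢ/rᵢ)²; contributions add.
A: 67.2 × (1.10/8.40)² = 1.152 mGy/h
B: 28.2 × (1.73/20.2)² = 0.2068 mGy/h
C: 27.7 × (1.20/7.60)² = 0.6906 mGy/h
Total = 1.152 + 0.2068 + 0.6906 = 2.049 mGy/h.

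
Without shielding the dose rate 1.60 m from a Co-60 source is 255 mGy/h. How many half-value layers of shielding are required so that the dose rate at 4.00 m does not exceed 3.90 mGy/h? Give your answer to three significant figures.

At 4.00 m, distance alone gives (1.60/4.00)² = 0.1600, so 255 × 0.1600 = 40.80 mGy/h.
Further attenuation needed: 40.80/3.90 = 10.46.
n = log₂(10.46) = 3.387 half-value layers.

3.39 half-value layers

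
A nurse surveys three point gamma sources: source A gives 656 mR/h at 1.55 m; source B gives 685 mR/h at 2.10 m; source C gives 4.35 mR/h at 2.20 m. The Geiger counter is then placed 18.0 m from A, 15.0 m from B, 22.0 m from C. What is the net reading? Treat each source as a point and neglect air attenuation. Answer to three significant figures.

18.3 mR/h

Each source contributes Iᵢ·(dᵢ/rᵢ)²; contributions add.
A: 656 × (1.55/18.0)² = 4.864 mR/h
B: 685 × (2.10/15.0)² = 13.43 mR/h
C: 4.35 × (2.20/22.0)² = 0.04350 mR/h
Total = 4.864 + 13.43 + 0.04350 = 18.34 mR/h.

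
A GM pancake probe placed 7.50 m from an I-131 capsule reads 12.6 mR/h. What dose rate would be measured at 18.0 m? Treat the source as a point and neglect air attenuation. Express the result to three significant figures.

2.19 mR/h

Intensity scales as (d₁/d₂)², so scaling from 7.50 m to 18.0 m:
12.6 × (7.50/18.0)² = 12.6 × 0.1736 = 2.187 mR/h.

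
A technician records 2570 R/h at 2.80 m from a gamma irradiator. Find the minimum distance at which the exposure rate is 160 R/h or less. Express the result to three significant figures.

11.2 m

Since intensity falls as 1/r², d₂ = d₁·√(I₁/I₂).
I₁/I₂ = 2570/160 = 16.06, so d₂ = 2.80 × √16.06 = 11.22 m.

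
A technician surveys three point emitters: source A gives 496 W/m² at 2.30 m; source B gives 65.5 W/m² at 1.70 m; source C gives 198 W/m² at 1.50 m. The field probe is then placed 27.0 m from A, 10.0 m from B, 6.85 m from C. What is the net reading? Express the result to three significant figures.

15.0 W/m²

By superposition, sum each source's inverse-square contribution:
A: 496 × (2.30/27.0)² = 3.599 W/m²
B: 65.5 × (1.70/10.0)² = 1.893 W/m²
C: 198 × (1.50/6.85)² = 9.494 W/m²
Total = 3.599 + 1.893 + 9.494 = 14.99 W/m².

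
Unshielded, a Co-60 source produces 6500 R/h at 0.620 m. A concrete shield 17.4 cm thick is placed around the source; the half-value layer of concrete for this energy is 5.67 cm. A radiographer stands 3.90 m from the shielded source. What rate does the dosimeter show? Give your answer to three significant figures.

19.6 R/h

Distance alone: (0.620/3.90)² = 0.02527, so 6500 × 0.02527 = 164.3 R/h.
Shield: 17.4/5.67 = 3.069 half-value layers → attenuation 2^(−3.069) = 0.1192.
Combined: 164.3 × 0.1192 = 19.58 R/h.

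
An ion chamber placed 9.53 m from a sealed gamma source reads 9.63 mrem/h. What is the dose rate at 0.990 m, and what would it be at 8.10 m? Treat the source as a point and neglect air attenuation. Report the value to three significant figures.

892 mrem/h; 13.3 mrem/h

Using I₁d₁² = I₂d₂²,
At 0.990 m: 9.63 × (9.53/0.990)² = 9.63 × 92.66 = 892.3 mrem/h
At 8.10 m: 892.3 × (0.990/8.10)² = 892.3 × 0.01494 = 13.33 mrem/h.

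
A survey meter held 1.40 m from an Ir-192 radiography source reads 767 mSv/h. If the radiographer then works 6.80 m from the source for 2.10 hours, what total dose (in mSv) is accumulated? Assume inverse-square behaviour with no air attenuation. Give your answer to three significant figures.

Intensity scales as (d₁/d₂)², so rate at 6.80 m:
(1.40/6.80)² = 0.04239, so 767 × 0.04239 = 32.51 mSv/h.
Dose = rate × time = 32.51 mSv/h × 2.100 h = 68.27 mSv.

68.3 mSv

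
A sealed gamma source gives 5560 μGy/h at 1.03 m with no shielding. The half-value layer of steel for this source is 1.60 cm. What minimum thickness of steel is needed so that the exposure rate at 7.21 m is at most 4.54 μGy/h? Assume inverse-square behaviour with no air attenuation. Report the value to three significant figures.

7.43 cm

At 7.21 m, distance alone gives 5560 × (1.03/7.21)² = 5560 × 0.02041 = 113.5 μGy/h.
Further attenuation needed: 113.5/4.54 = 25.00.
n = log₂(25.00) = 4.644 half-value layers.
Thickness = 4.644 × 1.60 cm = 7.430 cm.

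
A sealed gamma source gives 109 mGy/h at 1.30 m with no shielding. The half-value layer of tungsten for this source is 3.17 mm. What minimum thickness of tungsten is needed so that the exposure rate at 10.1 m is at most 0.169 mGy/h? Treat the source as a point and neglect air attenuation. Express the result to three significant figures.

10.8 mm

At 10.1 m, distance alone gives (1.30/10.1)² = 0.01657, so 109 × 0.01657 = 1.806 mGy/h.
Further attenuation needed: 1.806/0.169 = 10.69.
n = log₂(10.69) = 3.418 half-value layers.
Thickness = 3.418 × 3.17 mm = 10.84 mm.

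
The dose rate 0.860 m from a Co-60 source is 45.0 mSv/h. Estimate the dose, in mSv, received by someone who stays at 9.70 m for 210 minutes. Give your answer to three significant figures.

1.24 mSv

Intensity scales as (d₁/d₂)², so rate at 9.70 m:
45.0 × (0.860/9.70)² = 45.0 × 0.007861 = 0.3537 mSv/h.
Dose = rate × time = 0.3537 mSv/h × 3.500 h = 1.238 mSv.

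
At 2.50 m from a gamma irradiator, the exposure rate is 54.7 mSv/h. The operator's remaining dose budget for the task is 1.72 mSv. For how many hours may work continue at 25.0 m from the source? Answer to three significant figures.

3.14 h

Intensity scales as (d₁/d₂)², so rate at 25.0 m:
(2.50/25.0)² = 0.01000, so 54.7 × 0.01000 = 0.5470 mSv/h.
Stay time = 1.72 mSv ÷ 0.5470 mSv/h = 3.144 h.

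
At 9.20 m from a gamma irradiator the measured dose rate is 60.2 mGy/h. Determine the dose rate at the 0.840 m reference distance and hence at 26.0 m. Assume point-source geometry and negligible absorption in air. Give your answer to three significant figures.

Using I₁d₁² = I₂d₂²,
At 0.840 m: (9.20/0.840)² = 120.0, so 60.2 × 120.0 = 7224 mGy/h
At 26.0 m: (0.840/26.0)² = 0.001044, so 7224 × 0.001044 = 7.542 mGy/h.

7220 mGy/h; 7.54 mGy/h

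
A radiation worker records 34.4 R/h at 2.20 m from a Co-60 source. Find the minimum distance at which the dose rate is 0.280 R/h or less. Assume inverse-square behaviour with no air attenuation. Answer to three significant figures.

24.4 m

Using I₁d₁² = I₂d₂², d₂ = d₁·√(I₁/I₂).
I₁/I₂ = 34.4/0.280 = 122.9, so d₂ = 2.20 × √122.9 = 24.39 m.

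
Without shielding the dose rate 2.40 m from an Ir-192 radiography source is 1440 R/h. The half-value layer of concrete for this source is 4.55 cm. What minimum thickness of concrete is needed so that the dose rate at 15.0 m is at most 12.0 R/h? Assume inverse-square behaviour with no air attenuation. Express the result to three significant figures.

At 15.0 m, distance alone gives (2.40/15.0)² = 0.02560, so 1440 × 0.02560 = 36.86 R/h.
Further attenuation needed: 36.86/12.0 = 3.072.
n = log₂(3.072) = 1.619 half-value layers.
Thickness = 1.619 × 4.55 cm = 7.366 cm.

7.37 cm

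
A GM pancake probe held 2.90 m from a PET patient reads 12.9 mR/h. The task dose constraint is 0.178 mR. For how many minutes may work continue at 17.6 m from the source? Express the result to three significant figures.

Intensity scales as (d₁/d₂)², so rate at 17.6 m:
(2.90/17.6)² = 0.02715, so 12.9 × 0.02715 = 0.3502 mR/h.
Stay time = 0.178 mR ÷ 0.3502 mR/h = 0.5083 h = 30.50 min.

30.5 min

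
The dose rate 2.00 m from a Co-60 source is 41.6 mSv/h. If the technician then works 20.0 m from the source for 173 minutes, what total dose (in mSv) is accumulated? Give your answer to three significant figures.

1.20 mSv

Applying the 1/r² law, rate at 20.0 m:
(2.00/20.0)² = 0.01000, so 41.6 × 0.01000 = 0.4160 mSv/h.
Dose = rate × time = 0.4160 mSv/h × 2.883 h = 1.199 mSv.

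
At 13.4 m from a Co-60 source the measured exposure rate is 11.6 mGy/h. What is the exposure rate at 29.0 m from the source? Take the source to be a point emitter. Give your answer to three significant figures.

2.48 mGy/h

Applying the 1/r² law, scaling from 13.4 m to 29.0 m:
(13.4/29.0)² = 0.2135, so 11.6 × 0.2135 = 2.477 mGy/h.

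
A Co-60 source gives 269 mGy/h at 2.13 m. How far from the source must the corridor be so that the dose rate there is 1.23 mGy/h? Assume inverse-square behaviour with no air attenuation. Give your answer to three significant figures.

Applying the 1/r² law, d₂ = d₁·√(I₁/I₂).
I₁/I₂ = 269/1.23 = 218.7, so d₂ = 2.13 × √218.7 = 31.50 m.

31.5 m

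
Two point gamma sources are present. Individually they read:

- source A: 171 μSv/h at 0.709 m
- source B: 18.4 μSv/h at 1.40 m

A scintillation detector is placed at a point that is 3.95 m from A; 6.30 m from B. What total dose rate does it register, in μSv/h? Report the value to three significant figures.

6.42 μSv/h

By superposition, sum each source's inverse-square contribution:
A: 171 × (0.709/3.95)² = 5.509 μSv/h
B: 18.4 × (1.40/6.30)² = 0.9086 μSv/h
Total = 5.509 + 0.9086 = 6.418 μSv/h.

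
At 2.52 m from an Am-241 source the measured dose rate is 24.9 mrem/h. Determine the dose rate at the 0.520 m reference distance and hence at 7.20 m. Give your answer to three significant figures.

585 mrem/h; 3.05 mrem/h

Using I₁d₁² = I₂d₂²,
At 0.520 m: 24.9 × (2.52/0.520)² = 24.9 × 23.49 = 584.9 mrem/h
At 7.20 m: 584.9 × (0.520/7.20)² = 584.9 × 0.005216 = 3.051 mrem/h.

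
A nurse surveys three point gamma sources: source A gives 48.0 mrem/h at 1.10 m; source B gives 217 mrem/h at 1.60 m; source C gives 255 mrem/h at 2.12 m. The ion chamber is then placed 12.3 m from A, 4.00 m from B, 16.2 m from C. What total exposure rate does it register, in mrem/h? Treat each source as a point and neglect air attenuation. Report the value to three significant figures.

39.5 mrem/h

By superposition, sum each source's inverse-square contribution:
A: 48.0 × (1.10/12.3)² = 0.3839 mrem/h
B: 217 × (1.60/4.00)² = 34.72 mrem/h
C: 255 × (2.12/16.2)² = 4.367 mrem/h
Total = 0.3839 + 34.72 + 4.367 = 39.47 mrem/h.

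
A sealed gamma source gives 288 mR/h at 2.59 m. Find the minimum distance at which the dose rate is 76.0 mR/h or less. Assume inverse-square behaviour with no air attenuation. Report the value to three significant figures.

By the inverse-square law, d₂ = d₁·√(I₁/I₂).
I₁/I₂ = 288/76.0 = 3.789, so d₂ = 2.59 × √3.789 = 5.042 m.

5.04 m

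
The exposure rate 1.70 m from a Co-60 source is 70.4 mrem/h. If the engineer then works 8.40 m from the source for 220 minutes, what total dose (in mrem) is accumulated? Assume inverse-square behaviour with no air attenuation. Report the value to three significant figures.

Intensity scales as (d₁/d₂)², so rate at 8.40 m:
70.4 × (1.70/8.40)² = 70.4 × 0.04096 = 2.884 mrem/h.
Dose = rate × time = 2.884 mrem/h × 3.667 h = 10.58 mrem.

10.6 mrem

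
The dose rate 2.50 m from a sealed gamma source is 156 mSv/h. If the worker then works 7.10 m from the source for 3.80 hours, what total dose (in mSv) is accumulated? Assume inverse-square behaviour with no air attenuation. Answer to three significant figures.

73.5 mSv

Applying the 1/r² law, rate at 7.10 m:
(2.50/7.10)² = 0.1240, so 156 × 0.1240 = 19.34 mSv/h.
Dose = rate × time = 19.34 mSv/h × 3.800 h = 73.49 mSv.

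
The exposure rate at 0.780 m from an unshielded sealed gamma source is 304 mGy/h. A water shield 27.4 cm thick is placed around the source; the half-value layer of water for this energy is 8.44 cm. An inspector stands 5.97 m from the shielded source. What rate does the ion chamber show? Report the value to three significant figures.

Distance alone: 304 × (0.780/5.97)² = 304 × 0.01707 = 5.189 mGy/h.
Shield: 27.4/8.44 = 3.246 half-value layers → attenuation 2^(−3.246) = 0.1054.
Combined: 5.189 × 0.1054 = 0.5469 mGy/h.

0.547 mGy/h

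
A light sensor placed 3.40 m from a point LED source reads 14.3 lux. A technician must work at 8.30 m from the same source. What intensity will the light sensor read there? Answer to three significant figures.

By the inverse-square law, scaling from 3.40 m to 8.30 m:
(3.40/8.30)² = 0.1678, so 14.3 × 0.1678 = 2.400 lux.

2.40 lux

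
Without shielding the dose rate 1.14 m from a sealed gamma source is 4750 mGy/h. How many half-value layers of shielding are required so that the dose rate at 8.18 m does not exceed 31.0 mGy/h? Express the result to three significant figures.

At 8.18 m, distance alone gives 4750 × (1.14/8.18)² = 4750 × 0.01942 = 92.25 mGy/h.
Further attenuation needed: 92.25/31.0 = 2.976.
n = log₂(2.976) = 1.573 half-value layers.

1.57 half-value layers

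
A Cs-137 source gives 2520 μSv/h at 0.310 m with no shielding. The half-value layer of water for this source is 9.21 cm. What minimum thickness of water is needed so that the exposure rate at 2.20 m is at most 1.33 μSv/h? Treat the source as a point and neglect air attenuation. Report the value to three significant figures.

48.2 cm

At 2.20 m, distance alone gives (0.310/2.20)² = 0.01986, so 2520 × 0.01986 = 50.05 μSv/h.
Further attenuation needed: 50.05/1.33 = 37.63.
n = log₂(37.63) = 5.234 half-value layers.
Thickness = 5.234 × 9.21 cm = 48.21 cm.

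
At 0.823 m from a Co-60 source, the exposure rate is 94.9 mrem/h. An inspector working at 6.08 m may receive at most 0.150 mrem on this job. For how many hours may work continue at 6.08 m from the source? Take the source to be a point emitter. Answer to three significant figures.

0.0863 h

Using I₁d₁² = I₂d₂², rate at 6.08 m:
(0.823/6.08)² = 0.01832, so 94.9 × 0.01832 = 1.739 mrem/h.
Stay time = 0.150 mrem ÷ 1.739 mrem/h = 0.08626 h.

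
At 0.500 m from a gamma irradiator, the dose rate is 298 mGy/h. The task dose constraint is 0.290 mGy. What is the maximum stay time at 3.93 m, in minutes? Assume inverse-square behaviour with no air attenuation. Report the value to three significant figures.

3.61 min

Applying the 1/r² law, rate at 3.93 m:
(0.500/3.93)² = 0.01619, so 298 × 0.01619 = 4.825 mGy/h.
Stay time = 0.290 mGy ÷ 4.825 mGy/h = 0.06010 h = 3.606 min.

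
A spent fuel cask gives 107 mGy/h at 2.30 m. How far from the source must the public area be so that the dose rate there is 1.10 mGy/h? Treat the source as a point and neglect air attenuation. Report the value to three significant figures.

22.7 m

Since intensity falls as 1/r², d₂ = d₁·√(I₁/I₂).
I₁/I₂ = 107/1.10 = 97.27, so d₂ = 2.30 × √97.27 = 22.68 m.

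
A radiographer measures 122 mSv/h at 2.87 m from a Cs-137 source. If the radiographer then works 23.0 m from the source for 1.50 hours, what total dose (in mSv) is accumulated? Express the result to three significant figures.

2.85 mSv

Using I₁d₁² = I₂d₂², rate at 23.0 m:
(2.87/23.0)² = 0.01557, so 122 × 0.01557 = 1.900 mSv/h.
Dose = rate × time = 1.900 mSv/h × 1.500 h = 2.850 mSv.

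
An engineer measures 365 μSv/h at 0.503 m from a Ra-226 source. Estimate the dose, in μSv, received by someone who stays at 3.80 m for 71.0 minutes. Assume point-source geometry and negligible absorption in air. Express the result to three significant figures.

Applying the 1/r² law, rate at 3.80 m:
365 × (0.503/3.80)² = 365 × 0.01752 = 6.395 μSv/h.
Dose = rate × time = 6.395 μSv/h × 1.183 h = 7.565 μSv.

7.57 μSv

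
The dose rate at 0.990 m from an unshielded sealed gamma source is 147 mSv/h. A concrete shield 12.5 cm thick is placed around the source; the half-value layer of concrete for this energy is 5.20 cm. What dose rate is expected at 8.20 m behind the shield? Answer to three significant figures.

0.405 mSv/h

Distance alone: 147 × (0.990/8.20)² = 147 × 0.01458 = 2.143 mSv/h.
Shield: 12.5/5.20 = 2.404 half-value layers → attenuation 2^(−2.404) = 0.1889.
Combined: 2.143 × 0.1889 = 0.4048 mSv/h.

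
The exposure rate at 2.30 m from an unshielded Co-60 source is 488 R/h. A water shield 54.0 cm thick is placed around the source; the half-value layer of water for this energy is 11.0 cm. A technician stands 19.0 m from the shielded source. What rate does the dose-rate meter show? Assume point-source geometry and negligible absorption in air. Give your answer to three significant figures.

Distance alone: (2.30/19.0)² = 0.01465, so 488 × 0.01465 = 7.149 R/h.
Shield: 54.0/11.0 = 4.909 half-value layers → attenuation 2^(−4.909) = 0.03328.
Combined: 7.149 × 0.03328 = 0.2379 R/h.

0.238 R/h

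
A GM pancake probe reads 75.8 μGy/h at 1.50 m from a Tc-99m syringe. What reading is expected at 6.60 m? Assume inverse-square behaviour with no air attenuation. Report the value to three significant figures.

3.92 μGy/h

By the inverse-square law, the rate at 6.60 m is
(1.50/6.60)² = 0.05165, so 75.8 × 0.05165 = 3.915 μGy/h.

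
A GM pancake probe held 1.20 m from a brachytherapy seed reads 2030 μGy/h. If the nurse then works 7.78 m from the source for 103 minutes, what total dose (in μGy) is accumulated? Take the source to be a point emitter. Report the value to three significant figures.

82.9 μGy

Intensity scales as (d₁/d₂)², so rate at 7.78 m:
2030 × (1.20/7.78)² = 2030 × 0.02379 = 48.29 μGy/h.
Dose = rate × time = 48.29 μGy/h × 1.717 h = 82.91 μGy.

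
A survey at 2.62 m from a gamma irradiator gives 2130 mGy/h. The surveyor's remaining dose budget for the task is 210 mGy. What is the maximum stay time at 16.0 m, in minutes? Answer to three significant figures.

By the inverse-square law, rate at 16.0 m:
2130 × (2.62/16.0)² = 2130 × 0.02681 = 57.11 mGy/h.
Stay time = 210 mGy ÷ 57.11 mGy/h = 3.677 h = 220.6 min.

221 min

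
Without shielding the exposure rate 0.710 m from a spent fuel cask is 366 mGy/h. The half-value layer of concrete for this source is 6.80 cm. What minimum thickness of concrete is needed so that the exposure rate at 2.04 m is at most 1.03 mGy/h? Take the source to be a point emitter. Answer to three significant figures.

36.9 cm

At 2.04 m, distance alone gives 366 × (0.710/2.04)² = 366 × 0.1211 = 44.32 mGy/h.
Further attenuation needed: 44.32/1.03 = 43.03.
n = log₂(43.03) = 5.427 half-value layers.
Thickness = 5.427 × 6.80 cm = 36.90 cm.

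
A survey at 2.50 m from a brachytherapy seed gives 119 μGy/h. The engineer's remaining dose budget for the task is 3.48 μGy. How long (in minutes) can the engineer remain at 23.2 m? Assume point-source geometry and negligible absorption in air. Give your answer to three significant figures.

Applying the 1/r² law, rate at 23.2 m:
119 × (2.50/23.2)² = 119 × 0.01161 = 1.382 μGy/h.
Stay time = 3.48 μGy ÷ 1.382 μGy/h = 2.518 h = 151.1 min.

151 min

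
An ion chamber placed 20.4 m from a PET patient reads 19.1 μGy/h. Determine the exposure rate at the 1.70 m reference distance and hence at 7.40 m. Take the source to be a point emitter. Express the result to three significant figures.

2750 μGy/h; 145 μGy/h

Using I₁d₁² = I₂d₂²,
At 1.70 m: (20.4/1.70)² = 144.0, so 19.1 × 144.0 = 2750 μGy/h
At 7.40 m: 2750 × (1.70/7.40)² = 2750 × 0.05278 = 145.1 μGy/h.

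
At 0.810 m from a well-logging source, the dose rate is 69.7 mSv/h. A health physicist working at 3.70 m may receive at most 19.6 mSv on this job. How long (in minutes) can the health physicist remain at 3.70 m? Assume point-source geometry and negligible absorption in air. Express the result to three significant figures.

352 min

Since intensity falls as 1/r², rate at 3.70 m:
(0.810/3.70)² = 0.04793, so 69.7 × 0.04793 = 3.341 mSv/h.
Stay time = 19.6 mSv ÷ 3.341 mSv/h = 5.867 h = 352.0 min.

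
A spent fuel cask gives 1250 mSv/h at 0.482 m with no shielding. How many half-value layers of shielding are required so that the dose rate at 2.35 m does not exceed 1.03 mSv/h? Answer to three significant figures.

At 2.35 m, distance alone gives (0.482/2.35)² = 0.04207, so 1250 × 0.04207 = 52.59 mSv/h.
Further attenuation needed: 52.59/1.03 = 51.06.
n = log₂(51.06) = 5.674 half-value layers.

5.67 half-value layers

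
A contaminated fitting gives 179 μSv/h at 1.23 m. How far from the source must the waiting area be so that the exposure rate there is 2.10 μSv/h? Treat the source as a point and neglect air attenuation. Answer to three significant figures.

Since intensity falls as 1/r², d₂ = d₁·√(I₁/I₂).
I₁/I₂ = 179/2.10 = 85.24, so d₂ = 1.23 × √85.24 = 11.36 m.

11.4 m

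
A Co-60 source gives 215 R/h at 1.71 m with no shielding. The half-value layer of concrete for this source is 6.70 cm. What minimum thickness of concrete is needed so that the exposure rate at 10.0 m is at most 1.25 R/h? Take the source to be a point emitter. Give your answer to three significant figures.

At 10.0 m, distance alone gives 215 × (1.71/10.0)² = 215 × 0.02924 = 6.287 R/h.
Further attenuation needed: 6.287/1.25 = 5.030.
n = log₂(5.030) = 2.331 half-value layers.
Thickness = 2.331 × 6.70 cm = 15.62 cm.

15.6 cm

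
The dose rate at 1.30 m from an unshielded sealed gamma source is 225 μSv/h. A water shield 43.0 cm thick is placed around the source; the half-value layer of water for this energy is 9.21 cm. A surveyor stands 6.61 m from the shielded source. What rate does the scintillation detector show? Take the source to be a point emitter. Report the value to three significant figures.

Distance alone: (1.30/6.61)² = 0.03868, so 225 × 0.03868 = 8.703 μSv/h.
Shield: 43.0/9.21 = 4.669 half-value layers → attenuation 2^(−4.669) = 0.03931.
Combined: 8.703 × 0.03931 = 0.3421 μSv/h.

0.342 μSv/h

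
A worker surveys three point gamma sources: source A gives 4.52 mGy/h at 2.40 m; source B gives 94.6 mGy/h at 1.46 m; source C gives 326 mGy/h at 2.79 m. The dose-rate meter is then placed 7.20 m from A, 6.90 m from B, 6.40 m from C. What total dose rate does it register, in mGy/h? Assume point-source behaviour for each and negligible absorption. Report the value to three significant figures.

Each source contributes Iᵢ·(dᵢ/rᵢ)²; contributions add.
A: 4.52 × (2.40/7.20)² = 0.5022 mGy/h
B: 94.6 × (1.46/6.90)² = 4.235 mGy/h
C: 326 × (2.79/6.40)² = 61.95 mGy/h
Total = 0.5022 + 4.235 + 61.95 = 66.69 mGy/h.

66.7 mGy/h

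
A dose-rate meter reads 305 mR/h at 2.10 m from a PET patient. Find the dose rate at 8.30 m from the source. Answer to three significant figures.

Applying the 1/r² law, the rate at 8.30 m is
305 × (2.10/8.30)² = 305 × 0.06402 = 19.53 mR/h.

19.5 mR/h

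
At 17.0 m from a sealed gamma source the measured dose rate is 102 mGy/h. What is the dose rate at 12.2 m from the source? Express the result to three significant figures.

By the inverse-square law, scaling from 17.0 m to 12.2 m:
(17.0/12.2)² = 1.942, so 102 × 1.942 = 198.1 mGy/h.

198 mGy/h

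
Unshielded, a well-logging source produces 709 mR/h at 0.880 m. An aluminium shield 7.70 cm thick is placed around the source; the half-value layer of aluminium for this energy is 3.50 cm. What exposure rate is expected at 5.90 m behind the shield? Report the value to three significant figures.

Distance alone: (0.880/5.90)² = 0.02225, so 709 × 0.02225 = 15.78 mR/h.
Shield: 7.70/3.50 = 2.200 half-value layers → attenuation 2^(−2.200) = 0.2176.
Combined: 15.78 × 0.2176 = 3.434 mR/h.

3.43 mR/h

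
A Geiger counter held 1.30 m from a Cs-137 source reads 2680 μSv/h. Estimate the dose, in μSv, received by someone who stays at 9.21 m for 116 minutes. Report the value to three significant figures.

By the inverse-square law, rate at 9.21 m:
(1.30/9.21)² = 0.01992, so 2680 × 0.01992 = 53.39 μSv/h.
Dose = rate × time = 53.39 μSv/h × 1.933 h = 103.2 μSv.

103 μSv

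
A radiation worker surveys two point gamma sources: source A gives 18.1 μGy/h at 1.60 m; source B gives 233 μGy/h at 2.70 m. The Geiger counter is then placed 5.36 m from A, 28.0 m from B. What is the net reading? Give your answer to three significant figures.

3.78 μGy/h

Each source contributes Iᵢ·(dᵢ/rᵢ)²; contributions add.
A: 18.1 × (1.60/5.36)² = 1.613 μGy/h
B: 233 × (2.70/28.0)² = 2.167 μGy/h
Total = 1.613 + 2.167 = 3.780 μGy/h.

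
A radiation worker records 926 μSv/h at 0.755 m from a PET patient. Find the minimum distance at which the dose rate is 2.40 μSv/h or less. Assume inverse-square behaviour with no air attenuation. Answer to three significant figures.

Since intensity falls as 1/r², d₂ = d₁·√(I₁/I₂).
I₁/I₂ = 926/2.40 = 385.8, so d₂ = 0.755 × √385.8 = 14.83 m.

14.8 m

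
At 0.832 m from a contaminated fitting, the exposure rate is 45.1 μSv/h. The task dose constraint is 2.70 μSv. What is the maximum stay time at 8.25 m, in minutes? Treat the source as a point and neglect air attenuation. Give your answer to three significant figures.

By the inverse-square law, rate at 8.25 m:
45.1 × (0.832/8.25)² = 45.1 × 0.01017 = 0.4587 μSv/h.
Stay time = 2.70 μSv ÷ 0.4587 μSv/h = 5.886 h = 353.2 min.

353 min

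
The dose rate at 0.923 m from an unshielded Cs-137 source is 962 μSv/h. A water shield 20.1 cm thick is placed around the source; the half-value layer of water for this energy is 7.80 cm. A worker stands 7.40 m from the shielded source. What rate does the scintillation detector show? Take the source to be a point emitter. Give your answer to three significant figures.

Distance alone: 962 × (0.923/7.40)² = 962 × 0.01556 = 14.97 μSv/h.
Shield: 20.1/7.80 = 2.577 half-value layers → attenuation 2^(−2.577) = 0.1676.
Combined: 14.97 × 0.1676 = 2.509 μSv/h.

2.51 μSv/h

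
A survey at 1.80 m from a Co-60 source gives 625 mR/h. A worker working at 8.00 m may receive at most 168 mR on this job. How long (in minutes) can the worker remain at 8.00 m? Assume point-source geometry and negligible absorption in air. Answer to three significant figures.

Using I₁d₁² = I₂d₂², rate at 8.00 m:
(1.80/8.00)² = 0.05063, so 625 × 0.05063 = 31.64 mR/h.
Stay time = 168 mR ÷ 31.64 mR/h = 5.310 h = 318.6 min.

319 min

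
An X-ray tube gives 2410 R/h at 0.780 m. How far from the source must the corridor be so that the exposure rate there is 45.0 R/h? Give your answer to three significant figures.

5.71 m

Since intensity falls as 1/r², d₂ = d₁·√(I₁/I₂).
I₁/I₂ = 2410/45.0 = 53.56, so d₂ = 0.780 × √53.56 = 5.708 m.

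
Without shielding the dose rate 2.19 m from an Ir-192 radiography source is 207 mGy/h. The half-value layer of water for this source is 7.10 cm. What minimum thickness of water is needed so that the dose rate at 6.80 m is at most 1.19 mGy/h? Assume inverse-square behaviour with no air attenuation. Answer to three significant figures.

29.6 cm

At 6.80 m, distance alone gives 207 × (2.19/6.80)² = 207 × 0.1037 = 21.47 mGy/h.
Further attenuation needed: 21.47/1.19 = 18.04.
n = log₂(18.04) = 4.173 half-value layers.
Thickness = 4.173 × 7.10 cm = 29.63 cm.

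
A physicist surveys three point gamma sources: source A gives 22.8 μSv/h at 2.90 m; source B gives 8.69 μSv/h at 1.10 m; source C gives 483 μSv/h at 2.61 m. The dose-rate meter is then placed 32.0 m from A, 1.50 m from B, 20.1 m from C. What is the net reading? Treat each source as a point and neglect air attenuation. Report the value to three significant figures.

Each source contributes Iᵢ·(dᵢ/rᵢ)²; contributions add.
A: 22.8 × (2.90/32.0)² = 0.1873 μSv/h
B: 8.69 × (1.10/1.50)² = 4.673 μSv/h
C: 483 × (2.61/20.1)² = 8.144 μSv/h
Total = 0.1873 + 4.673 + 8.144 = 13.00 μSv/h.

13.0 μSv/h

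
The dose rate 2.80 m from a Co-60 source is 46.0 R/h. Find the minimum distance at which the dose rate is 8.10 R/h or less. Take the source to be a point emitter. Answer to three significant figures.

Using I₁d₁² = I₂d₂², d₂ = d₁·√(I₁/I₂).
I₁/I₂ = 46.0/8.10 = 5.679, so d₂ = 2.80 × √5.679 = 6.673 m.

6.67 m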